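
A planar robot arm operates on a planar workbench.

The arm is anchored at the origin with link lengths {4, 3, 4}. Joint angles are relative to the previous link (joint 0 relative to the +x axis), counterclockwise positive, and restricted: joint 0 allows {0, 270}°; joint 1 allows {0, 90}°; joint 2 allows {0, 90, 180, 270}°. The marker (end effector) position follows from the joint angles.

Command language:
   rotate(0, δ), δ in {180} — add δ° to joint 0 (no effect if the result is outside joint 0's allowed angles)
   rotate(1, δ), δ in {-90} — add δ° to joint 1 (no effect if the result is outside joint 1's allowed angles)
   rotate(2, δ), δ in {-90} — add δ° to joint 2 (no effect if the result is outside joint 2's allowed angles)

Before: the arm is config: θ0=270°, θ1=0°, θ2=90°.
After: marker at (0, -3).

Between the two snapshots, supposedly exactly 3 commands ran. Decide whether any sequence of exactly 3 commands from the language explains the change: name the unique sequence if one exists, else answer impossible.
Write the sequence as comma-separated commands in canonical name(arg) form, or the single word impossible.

rotate(2, -90), rotate(2, -90), rotate(2, -90)

t0: config: θ0=270°, θ1=0°, θ2=90°
step 1 (rotate(2, -90)): config: θ0=270°, θ1=0°, θ2=0°
step 2 (rotate(2, -90)): config: θ0=270°, θ1=0°, θ2=270°
step 3 (rotate(2, -90)): config: θ0=270°, θ1=0°, θ2=180°
all 27 alternatives checked — unique.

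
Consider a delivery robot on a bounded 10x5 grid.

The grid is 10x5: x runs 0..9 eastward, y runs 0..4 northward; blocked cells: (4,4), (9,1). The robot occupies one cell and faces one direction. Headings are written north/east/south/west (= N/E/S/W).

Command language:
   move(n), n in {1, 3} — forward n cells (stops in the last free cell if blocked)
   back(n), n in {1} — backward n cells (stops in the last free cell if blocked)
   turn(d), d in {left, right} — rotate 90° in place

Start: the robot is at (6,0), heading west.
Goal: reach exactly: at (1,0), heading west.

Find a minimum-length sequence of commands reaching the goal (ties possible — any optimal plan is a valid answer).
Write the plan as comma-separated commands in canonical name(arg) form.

initial: at (6,0), heading west
step 1 (move(3)): at (3,0), heading west
step 2 (move(3)): at (0,0), heading west
step 3 (back(1)): at (1,0), heading west
minimal: 3 command(s), checked below 3.

move(3), move(3), back(1)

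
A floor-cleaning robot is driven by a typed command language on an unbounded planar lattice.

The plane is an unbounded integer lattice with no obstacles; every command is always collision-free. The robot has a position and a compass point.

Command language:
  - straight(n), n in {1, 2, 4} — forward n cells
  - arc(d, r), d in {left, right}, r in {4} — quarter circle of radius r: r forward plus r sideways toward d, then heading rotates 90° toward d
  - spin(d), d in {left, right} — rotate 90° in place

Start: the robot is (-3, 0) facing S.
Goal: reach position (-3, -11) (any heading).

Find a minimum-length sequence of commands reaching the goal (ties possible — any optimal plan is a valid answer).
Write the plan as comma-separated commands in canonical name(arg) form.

from: (-3, 0) facing S
1. straight(4) → (-3, -4) facing S
2. straight(4) → (-3, -8) facing S
3. straight(2) → (-3, -10) facing S
4. straight(1) → (-3, -11) facing S
nothing shorter than 4 reaches the goal.

straight(4), straight(4), straight(2), straight(1)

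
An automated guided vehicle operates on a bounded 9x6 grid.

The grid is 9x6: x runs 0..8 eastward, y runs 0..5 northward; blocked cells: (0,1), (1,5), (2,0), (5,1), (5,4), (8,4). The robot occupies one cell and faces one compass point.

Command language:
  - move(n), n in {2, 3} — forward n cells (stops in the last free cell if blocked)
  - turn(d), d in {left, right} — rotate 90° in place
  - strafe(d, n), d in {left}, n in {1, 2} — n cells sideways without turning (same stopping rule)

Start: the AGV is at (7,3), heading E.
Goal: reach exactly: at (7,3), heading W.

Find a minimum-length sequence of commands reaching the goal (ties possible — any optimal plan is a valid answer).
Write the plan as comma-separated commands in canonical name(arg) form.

begin: at (7,3), heading E
[1] after turn(left): at (7,3), heading N
[2] after turn(left): at (7,3), heading W
nothing shorter than 2 reaches the goal.

turn(left), turn(left)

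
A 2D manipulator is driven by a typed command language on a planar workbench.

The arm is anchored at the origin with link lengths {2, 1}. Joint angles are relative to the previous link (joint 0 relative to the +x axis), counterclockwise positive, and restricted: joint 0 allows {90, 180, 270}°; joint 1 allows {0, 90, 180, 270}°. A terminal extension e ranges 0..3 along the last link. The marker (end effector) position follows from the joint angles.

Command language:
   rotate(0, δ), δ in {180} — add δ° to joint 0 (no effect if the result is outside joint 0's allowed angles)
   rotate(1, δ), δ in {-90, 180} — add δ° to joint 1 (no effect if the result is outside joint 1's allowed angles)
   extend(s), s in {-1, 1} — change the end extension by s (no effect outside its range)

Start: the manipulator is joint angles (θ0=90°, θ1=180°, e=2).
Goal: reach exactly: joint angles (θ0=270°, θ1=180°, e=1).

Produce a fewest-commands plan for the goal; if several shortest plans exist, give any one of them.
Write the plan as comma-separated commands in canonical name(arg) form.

from: joint angles (θ0=90°, θ1=180°, e=2)
step 1 (extend(-1)): joint angles (θ0=90°, θ1=180°, e=1)
step 2 (rotate(0, 180)): joint angles (θ0=270°, θ1=180°, e=1)
minimal: 2 command(s), checked below 2.

extend(-1), rotate(0, 180)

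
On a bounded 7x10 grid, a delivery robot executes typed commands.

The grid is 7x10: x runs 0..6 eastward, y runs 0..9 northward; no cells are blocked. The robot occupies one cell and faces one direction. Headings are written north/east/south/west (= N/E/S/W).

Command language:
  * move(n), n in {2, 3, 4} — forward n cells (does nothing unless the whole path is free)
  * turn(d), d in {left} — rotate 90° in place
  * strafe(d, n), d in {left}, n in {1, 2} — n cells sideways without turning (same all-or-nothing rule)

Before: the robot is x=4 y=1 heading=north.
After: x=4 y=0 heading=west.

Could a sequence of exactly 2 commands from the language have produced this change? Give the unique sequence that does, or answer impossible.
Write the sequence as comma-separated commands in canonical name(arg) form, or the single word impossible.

key: cell and facing (now W) both changed — the 2 commands mix motion and turning
initial: x=4 y=1 heading=north
1. turn(left) → x=4 y=1 heading=west
2. strafe(left, 1) → x=4 y=0 heading=west
uniquely the one of 36 2-step routes that fits.

turn(left), strafe(left, 1)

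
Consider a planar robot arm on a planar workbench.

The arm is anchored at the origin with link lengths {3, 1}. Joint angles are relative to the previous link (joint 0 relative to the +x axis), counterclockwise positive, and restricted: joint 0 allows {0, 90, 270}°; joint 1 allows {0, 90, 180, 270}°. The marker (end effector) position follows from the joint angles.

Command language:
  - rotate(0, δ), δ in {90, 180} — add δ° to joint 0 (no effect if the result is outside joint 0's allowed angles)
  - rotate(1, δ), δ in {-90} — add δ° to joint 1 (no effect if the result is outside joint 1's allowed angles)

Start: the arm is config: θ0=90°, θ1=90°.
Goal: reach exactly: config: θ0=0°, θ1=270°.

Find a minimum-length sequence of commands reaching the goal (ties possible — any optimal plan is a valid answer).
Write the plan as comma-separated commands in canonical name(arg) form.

from: config: θ0=90°, θ1=90°
1. rotate(0, 180) → config: θ0=270°, θ1=90°
2. rotate(0, 90) → config: θ0=0°, θ1=90°
3. rotate(1, -90) → config: θ0=0°, θ1=0°
4. rotate(1, -90) → config: θ0=0°, θ1=270°
nothing shorter than 4 reaches the goal.

rotate(0, 180), rotate(0, 90), rotate(1, -90), rotate(1, -90)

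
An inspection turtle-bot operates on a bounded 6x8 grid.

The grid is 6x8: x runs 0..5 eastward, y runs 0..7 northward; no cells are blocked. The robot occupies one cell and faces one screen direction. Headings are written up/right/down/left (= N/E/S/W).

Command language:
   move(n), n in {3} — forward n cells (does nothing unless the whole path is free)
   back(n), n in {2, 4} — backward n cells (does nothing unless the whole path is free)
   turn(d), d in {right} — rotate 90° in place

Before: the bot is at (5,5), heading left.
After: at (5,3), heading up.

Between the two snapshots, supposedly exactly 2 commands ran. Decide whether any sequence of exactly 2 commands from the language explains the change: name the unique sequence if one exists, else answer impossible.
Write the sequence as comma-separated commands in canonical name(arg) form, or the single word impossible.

turn(right), back(2)

key: cell and facing (now N) both changed — the 2 commands mix motion and turning
initial: at (5,5), heading left
1. turn(right) → at (5,5), heading up
2. back(2) → at (5,3), heading up
all 16 alternatives checked — unique.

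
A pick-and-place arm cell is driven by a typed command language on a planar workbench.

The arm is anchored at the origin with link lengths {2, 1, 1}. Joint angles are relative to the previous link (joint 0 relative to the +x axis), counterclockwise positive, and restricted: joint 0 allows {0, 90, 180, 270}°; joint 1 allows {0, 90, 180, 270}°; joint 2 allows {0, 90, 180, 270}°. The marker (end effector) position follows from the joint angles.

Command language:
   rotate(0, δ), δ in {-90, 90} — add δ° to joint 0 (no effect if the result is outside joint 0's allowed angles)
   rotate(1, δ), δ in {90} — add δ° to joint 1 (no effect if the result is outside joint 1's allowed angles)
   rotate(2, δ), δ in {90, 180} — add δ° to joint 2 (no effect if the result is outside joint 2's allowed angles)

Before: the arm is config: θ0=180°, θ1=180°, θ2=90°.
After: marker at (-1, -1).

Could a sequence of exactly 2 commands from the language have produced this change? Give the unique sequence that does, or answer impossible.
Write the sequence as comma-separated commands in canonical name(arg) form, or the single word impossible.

from: config: θ0=180°, θ1=180°, θ2=90°
t=1 rotate(2, 90) ⇒ config: θ0=180°, θ1=180°, θ2=180°
t=2 rotate(2, 90) ⇒ config: θ0=180°, θ1=180°, θ2=270°
no rival 2-sequence matches.

rotate(2, 90), rotate(2, 90)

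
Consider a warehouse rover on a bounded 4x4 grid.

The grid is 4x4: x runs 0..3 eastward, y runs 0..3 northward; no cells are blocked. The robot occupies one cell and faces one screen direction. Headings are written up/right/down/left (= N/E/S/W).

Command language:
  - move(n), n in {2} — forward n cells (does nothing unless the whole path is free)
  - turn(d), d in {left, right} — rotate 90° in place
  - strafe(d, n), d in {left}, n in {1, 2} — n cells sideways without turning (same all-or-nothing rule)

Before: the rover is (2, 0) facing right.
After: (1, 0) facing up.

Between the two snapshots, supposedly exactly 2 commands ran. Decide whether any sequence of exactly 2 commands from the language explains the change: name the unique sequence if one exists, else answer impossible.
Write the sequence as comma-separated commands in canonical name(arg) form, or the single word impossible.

turn(left), strafe(left, 1)

key: cell and facing (now N) both changed — the 2 commands mix motion and turning
from: (2, 0) facing right
step 1 (turn(left)): (2, 0) facing up
step 2 (strafe(left, 1)): (1, 0) facing up
all 25 alternatives checked — unique.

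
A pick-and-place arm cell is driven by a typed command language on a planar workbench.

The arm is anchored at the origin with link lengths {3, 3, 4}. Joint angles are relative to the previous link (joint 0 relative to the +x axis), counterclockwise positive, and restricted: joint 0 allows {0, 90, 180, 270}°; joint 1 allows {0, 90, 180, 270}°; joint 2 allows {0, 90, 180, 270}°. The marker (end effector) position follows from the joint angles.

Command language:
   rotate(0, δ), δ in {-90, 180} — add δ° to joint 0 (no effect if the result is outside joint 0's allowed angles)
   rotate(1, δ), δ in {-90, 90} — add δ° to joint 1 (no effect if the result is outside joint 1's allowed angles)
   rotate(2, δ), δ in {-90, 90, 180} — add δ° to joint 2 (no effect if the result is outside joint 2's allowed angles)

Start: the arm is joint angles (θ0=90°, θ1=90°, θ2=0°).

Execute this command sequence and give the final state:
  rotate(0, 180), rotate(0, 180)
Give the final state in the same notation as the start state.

joint angles (θ0=90°, θ1=90°, θ2=0°)

initial: joint angles (θ0=90°, θ1=90°, θ2=0°)
[1] after rotate(0, 180): joint angles (θ0=270°, θ1=90°, θ2=0°)
[2] after rotate(0, 180): joint angles (θ0=90°, θ1=90°, θ2=0°)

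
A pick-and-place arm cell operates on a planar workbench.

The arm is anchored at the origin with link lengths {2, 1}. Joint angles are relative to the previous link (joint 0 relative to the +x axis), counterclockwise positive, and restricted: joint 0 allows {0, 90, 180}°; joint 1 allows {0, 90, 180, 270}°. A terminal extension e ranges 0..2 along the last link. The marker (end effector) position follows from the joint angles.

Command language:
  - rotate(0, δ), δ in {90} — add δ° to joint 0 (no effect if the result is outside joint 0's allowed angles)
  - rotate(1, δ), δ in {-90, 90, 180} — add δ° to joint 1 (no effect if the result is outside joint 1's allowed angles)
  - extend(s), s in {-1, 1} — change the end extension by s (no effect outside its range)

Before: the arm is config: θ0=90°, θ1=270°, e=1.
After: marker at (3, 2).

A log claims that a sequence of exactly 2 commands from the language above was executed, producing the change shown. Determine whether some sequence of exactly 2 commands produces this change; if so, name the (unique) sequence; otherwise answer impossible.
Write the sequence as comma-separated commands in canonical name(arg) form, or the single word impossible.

from: config: θ0=90°, θ1=270°, e=1
step 1 (extend(1)): config: θ0=90°, θ1=270°, e=2
step 2 (extend(1)): config: θ0=90°, θ1=270°, e=2
uniquely the one of 36 2-step routes that fits.

extend(1), extend(1)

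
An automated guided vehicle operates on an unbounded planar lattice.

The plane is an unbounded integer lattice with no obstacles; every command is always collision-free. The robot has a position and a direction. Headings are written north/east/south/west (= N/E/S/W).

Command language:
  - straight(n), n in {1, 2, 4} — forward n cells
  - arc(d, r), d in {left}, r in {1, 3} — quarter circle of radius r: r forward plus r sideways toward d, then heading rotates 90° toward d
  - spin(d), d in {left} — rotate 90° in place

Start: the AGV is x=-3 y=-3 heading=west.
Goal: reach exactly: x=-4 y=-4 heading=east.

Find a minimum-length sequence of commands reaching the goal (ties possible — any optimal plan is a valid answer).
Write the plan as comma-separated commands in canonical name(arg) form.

arc(left, 1), spin(left)

from: x=-3 y=-3 heading=west
t=1 arc(left, 1) ⇒ x=-4 y=-4 heading=south
t=2 spin(left) ⇒ x=-4 y=-4 heading=east
nothing shorter than 2 reaches the goal.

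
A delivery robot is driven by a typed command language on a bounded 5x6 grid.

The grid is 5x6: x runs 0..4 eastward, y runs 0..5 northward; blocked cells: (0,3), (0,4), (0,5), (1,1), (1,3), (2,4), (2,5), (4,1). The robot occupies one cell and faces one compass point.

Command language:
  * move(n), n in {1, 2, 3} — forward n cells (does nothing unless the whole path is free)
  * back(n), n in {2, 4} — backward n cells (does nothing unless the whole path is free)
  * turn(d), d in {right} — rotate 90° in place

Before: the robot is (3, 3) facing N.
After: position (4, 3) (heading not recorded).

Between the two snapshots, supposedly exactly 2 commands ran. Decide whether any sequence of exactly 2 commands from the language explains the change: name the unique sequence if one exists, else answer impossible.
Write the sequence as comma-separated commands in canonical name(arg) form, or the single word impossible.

turn(right), move(1)

key: running move(1) before turn(right) would end elsewhere — order is forced
t0: (3, 3) facing N
[1] after turn(right): (3, 3) facing E
[2] after move(1): (4, 3) facing E
all 36 alternatives checked — unique.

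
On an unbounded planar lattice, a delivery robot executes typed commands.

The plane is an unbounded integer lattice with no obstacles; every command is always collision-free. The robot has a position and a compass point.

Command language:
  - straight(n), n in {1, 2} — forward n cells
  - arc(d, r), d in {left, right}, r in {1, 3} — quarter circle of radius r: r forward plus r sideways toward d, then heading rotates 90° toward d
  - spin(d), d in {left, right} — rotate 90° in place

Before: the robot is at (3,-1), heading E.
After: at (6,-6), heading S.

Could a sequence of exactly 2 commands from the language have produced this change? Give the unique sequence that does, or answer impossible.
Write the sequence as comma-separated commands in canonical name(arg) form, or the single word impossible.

arc(right, 3), straight(2)

key: cell and facing (now S) both changed — the 2 commands mix motion and turning
from: at (3,-1), heading E
1. arc(right, 3) → at (6,-4), heading S
2. straight(2) → at (6,-6), heading S
no other 2-command option fits: unique.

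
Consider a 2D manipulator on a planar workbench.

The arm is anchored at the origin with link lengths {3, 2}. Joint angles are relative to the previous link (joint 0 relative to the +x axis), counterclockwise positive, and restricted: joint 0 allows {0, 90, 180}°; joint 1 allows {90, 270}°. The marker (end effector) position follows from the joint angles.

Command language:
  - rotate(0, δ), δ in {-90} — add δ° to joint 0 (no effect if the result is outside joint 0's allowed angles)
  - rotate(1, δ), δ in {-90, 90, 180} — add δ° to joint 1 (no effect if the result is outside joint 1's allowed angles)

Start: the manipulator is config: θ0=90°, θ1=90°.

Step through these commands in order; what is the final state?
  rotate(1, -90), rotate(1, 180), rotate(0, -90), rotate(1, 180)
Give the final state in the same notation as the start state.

t0: config: θ0=90°, θ1=90°
step 1 (rotate(1, -90)): config: θ0=90°, θ1=90°
step 2 (rotate(1, 180)): config: θ0=90°, θ1=270°
step 3 (rotate(0, -90)): config: θ0=0°, θ1=270°
step 4 (rotate(1, 180)): config: θ0=0°, θ1=90°

config: θ0=0°, θ1=90°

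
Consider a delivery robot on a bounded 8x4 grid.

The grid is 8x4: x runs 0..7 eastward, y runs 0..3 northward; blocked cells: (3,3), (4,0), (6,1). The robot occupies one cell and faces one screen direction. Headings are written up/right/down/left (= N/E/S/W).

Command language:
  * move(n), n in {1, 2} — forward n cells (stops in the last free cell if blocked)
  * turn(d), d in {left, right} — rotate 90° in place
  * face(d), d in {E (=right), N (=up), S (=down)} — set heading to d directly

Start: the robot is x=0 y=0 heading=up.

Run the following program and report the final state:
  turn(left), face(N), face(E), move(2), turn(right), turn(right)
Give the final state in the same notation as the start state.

x=2 y=0 heading=left

initial: x=0 y=0 heading=up
[1] after turn(left): x=0 y=0 heading=left
[2] after face(N): x=0 y=0 heading=up
[3] after face(E): x=0 y=0 heading=right
[4] after move(2): x=2 y=0 heading=right
[5] after turn(right): x=2 y=0 heading=down
[6] after turn(right): x=2 y=0 heading=left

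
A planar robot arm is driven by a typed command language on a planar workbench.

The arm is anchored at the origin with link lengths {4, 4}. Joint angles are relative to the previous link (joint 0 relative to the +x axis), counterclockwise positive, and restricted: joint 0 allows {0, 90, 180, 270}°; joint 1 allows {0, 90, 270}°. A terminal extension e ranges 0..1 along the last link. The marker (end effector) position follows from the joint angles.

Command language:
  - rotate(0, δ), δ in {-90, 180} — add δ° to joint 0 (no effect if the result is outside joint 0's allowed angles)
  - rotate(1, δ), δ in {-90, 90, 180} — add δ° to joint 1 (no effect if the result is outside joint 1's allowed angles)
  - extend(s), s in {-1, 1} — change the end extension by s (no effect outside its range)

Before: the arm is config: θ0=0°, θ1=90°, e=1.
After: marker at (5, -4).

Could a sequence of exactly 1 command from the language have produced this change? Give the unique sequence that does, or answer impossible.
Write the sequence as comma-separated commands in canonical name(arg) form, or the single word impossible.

rotate(0, -90)

start: config: θ0=0°, θ1=90°, e=1
[1] after rotate(0, -90): config: θ0=270°, θ1=90°, e=1
uniquely the one of 7 1-step routes that fits.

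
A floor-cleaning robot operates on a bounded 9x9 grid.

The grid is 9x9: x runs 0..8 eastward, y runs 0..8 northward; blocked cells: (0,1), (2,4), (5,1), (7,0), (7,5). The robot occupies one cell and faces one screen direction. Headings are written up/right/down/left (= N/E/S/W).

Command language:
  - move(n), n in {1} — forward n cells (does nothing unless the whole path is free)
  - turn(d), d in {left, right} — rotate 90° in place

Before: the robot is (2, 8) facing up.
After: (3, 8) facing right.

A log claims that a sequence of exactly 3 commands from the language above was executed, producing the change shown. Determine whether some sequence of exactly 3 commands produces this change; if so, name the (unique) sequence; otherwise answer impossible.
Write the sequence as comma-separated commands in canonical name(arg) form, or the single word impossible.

move(1), turn(right), move(1)

key: the first move(1) would leave the grid, so it does nothing
start: (2, 8) facing up
[1] after move(1): (2, 8) facing up
[2] after turn(right): (2, 8) facing right
[3] after move(1): (3, 8) facing right
no rival 3-sequence matches.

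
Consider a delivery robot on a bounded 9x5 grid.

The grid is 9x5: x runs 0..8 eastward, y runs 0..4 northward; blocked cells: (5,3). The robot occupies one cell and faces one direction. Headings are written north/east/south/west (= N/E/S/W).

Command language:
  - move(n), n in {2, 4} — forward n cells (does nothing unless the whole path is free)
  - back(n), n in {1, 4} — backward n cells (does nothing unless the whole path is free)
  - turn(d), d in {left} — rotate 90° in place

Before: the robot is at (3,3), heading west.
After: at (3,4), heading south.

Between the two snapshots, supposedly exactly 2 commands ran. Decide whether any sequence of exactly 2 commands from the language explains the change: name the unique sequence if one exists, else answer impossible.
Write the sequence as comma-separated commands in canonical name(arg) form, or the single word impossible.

key: cell and facing (now S) both changed — the 2 commands mix motion and turning
from: at (3,3), heading west
[1] after turn(left): at (3,3), heading south
[2] after back(1): at (3,4), heading south
uniquely the one of 25 2-step routes that fits.

turn(left), back(1)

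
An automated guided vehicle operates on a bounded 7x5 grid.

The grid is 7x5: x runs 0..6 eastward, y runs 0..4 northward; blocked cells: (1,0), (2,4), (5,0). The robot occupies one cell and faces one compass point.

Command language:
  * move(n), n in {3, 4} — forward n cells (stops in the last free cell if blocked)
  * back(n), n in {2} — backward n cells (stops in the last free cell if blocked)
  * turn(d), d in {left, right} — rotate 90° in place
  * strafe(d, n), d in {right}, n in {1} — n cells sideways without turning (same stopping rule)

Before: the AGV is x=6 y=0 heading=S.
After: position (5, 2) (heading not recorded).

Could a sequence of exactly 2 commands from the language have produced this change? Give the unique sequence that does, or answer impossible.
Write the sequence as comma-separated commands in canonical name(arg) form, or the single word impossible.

back(2), strafe(right, 1)

key: order matters: swapping back(2) and strafe(right, 1) lands elsewhere
begin: x=6 y=0 heading=S
[1] after back(2): x=6 y=2 heading=S
[2] after strafe(right, 1): x=5 y=2 heading=S
uniquely the one of 36 2-step routes that fits.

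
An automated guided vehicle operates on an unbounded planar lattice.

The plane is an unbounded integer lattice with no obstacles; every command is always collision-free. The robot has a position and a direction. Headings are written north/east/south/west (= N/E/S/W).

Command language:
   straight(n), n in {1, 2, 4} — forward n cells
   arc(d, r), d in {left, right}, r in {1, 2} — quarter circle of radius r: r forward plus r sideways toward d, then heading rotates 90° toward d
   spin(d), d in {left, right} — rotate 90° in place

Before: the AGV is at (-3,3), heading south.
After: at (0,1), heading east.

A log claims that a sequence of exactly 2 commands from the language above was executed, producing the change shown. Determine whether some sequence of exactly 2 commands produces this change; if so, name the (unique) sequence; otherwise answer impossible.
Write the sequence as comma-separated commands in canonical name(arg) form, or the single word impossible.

key: position moved to (0,1) AND the heading swung to E — translation plus rotation needed
from: at (-3,3), heading south
step 1 (arc(left, 2)): at (-1,1), heading east
step 2 (straight(1)): at (0,1), heading east
no other 2-command option fits: unique.

arc(left, 2), straight(1)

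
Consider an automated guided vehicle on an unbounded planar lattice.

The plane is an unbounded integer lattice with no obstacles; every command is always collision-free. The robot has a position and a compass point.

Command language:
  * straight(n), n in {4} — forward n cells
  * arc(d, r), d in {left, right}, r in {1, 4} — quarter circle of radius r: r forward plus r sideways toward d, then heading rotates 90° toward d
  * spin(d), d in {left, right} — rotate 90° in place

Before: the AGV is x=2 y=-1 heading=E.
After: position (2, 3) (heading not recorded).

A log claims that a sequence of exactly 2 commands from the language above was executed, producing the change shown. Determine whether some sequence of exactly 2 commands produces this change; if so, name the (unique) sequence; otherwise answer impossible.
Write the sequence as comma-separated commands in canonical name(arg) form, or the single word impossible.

spin(left), straight(4)

key: order matters: swapping spin(left) and straight(4) lands elsewhere
begin: x=2 y=-1 heading=E
t=1 spin(left) ⇒ x=2 y=-1 heading=N
t=2 straight(4) ⇒ x=2 y=3 heading=N
uniquely the one of 49 2-step routes that fits.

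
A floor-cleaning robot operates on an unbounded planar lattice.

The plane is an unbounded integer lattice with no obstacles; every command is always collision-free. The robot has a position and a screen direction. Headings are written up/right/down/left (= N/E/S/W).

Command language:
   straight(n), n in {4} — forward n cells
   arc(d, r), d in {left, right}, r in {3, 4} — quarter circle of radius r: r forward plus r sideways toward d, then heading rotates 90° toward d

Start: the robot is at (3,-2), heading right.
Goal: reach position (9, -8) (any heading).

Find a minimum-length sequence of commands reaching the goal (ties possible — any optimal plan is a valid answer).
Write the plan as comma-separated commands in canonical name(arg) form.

initial: at (3,-2), heading right
step 1 (arc(right, 3)): at (6,-5), heading down
step 2 (arc(left, 3)): at (9,-8), heading right
no 1-step plan works, so 2 is optimal.

arc(right, 3), arc(left, 3)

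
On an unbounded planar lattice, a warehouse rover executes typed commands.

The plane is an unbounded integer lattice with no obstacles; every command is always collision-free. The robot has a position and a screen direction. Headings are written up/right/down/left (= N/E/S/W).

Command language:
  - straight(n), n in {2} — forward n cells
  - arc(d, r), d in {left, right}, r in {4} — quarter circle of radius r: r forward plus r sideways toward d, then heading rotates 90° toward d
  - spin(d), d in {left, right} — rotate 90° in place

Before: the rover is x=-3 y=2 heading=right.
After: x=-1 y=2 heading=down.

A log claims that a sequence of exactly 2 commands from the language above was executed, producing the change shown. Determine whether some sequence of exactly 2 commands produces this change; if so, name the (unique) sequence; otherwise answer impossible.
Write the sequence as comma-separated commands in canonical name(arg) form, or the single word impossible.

key: running spin(right) before straight(2) would end elsewhere — order is forced
from: x=-3 y=2 heading=right
step 1 (straight(2)): x=-1 y=2 heading=right
step 2 (spin(right)): x=-1 y=2 heading=down
uniquely the one of 25 2-step routes that fits.

straight(2), spin(right)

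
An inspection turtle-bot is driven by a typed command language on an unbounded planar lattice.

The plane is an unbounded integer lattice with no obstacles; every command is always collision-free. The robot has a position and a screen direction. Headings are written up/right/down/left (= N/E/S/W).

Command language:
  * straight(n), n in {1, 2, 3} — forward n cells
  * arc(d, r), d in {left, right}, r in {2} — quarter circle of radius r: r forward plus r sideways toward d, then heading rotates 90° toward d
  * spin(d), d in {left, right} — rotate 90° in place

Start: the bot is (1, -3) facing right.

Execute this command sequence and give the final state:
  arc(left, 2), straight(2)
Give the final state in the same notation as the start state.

initial: (1, -3) facing right
step 1 (arc(left, 2)): (3, -1) facing up
step 2 (straight(2)): (3, 1) facing up

(3, 1) facing up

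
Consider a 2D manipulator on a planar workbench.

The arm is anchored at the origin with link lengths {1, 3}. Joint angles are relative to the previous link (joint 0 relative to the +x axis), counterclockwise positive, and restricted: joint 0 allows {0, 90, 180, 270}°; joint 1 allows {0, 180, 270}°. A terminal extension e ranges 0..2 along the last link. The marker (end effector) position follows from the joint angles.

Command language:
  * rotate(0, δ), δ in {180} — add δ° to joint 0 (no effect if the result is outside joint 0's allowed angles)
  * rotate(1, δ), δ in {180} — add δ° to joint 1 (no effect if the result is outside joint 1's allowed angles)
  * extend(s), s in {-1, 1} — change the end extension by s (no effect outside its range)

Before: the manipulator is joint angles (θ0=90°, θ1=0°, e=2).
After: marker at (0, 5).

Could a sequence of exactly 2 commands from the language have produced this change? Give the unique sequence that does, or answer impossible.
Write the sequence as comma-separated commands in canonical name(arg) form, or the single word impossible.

extend(1), extend(-1)

key: running extend(-1) before extend(1) would end elsewhere — order is forced
initial: joint angles (θ0=90°, θ1=0°, e=2)
step 1 (extend(1)): joint angles (θ0=90°, θ1=0°, e=2)
step 2 (extend(-1)): joint angles (θ0=90°, θ1=0°, e=1)
uniquely the one of 16 2-step routes that fits.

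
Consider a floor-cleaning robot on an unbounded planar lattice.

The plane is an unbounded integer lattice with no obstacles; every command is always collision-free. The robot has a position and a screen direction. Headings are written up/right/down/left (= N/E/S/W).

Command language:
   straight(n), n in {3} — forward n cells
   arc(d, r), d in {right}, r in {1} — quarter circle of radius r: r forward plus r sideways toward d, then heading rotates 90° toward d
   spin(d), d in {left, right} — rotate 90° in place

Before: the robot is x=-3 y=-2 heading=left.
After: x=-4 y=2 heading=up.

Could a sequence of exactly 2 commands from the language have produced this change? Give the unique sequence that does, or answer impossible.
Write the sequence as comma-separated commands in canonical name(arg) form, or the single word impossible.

arc(right, 1), straight(3)

key: running straight(3) before arc(right, 1) would end elsewhere — order is forced
start: x=-3 y=-2 heading=left
step 1 (arc(right, 1)): x=-4 y=-1 heading=up
step 2 (straight(3)): x=-4 y=2 heading=up
all 16 alternatives checked — unique.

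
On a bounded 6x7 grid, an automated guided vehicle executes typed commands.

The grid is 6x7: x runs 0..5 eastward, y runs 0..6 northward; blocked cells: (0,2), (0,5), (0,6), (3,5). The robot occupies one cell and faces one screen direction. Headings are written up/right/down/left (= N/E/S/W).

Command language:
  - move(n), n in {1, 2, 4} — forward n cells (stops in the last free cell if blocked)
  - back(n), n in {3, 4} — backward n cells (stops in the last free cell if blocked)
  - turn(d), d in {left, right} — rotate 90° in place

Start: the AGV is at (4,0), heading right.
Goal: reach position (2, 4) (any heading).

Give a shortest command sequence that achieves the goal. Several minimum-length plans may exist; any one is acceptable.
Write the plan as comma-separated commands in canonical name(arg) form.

move(1), back(3), turn(right), back(4)

start: at (4,0), heading right
[1] after move(1): at (5,0), heading right
[2] after back(3): at (2,0), heading right
[3] after turn(right): at (2,0), heading down
[4] after back(4): at (2,4), heading down
nothing shorter than 4 reaches the goal.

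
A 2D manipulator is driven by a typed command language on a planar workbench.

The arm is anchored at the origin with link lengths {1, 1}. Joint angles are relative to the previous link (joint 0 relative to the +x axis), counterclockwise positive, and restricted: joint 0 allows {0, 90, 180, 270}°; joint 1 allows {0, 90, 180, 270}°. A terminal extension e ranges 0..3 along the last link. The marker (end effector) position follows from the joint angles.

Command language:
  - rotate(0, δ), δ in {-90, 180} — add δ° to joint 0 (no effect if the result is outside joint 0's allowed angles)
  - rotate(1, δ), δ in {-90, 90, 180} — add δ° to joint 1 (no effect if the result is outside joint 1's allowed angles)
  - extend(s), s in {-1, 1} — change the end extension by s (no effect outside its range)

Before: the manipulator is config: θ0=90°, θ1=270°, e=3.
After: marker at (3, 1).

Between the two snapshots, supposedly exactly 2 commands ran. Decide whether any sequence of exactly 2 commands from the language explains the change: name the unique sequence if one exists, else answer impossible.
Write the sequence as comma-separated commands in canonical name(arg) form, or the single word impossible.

extend(1), extend(-1)

key: running extend(-1) before extend(1) would end elsewhere — order is forced
begin: config: θ0=90°, θ1=270°, e=3
t=1 extend(1) ⇒ config: θ0=90°, θ1=270°, e=3
t=2 extend(-1) ⇒ config: θ0=90°, θ1=270°, e=2
no other 2-command option fits: unique.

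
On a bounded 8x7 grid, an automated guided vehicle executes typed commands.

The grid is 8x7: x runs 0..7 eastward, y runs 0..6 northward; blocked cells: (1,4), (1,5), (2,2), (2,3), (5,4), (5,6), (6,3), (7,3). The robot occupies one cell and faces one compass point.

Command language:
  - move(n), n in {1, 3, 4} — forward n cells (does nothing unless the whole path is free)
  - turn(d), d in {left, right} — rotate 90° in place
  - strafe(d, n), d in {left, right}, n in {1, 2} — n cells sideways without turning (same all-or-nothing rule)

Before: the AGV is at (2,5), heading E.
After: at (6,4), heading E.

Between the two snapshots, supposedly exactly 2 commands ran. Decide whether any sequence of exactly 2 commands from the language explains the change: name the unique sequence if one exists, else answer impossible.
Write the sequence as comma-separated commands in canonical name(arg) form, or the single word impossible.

key: still facing E at the end — nothing in the sequence rotates
t0: at (2,5), heading E
1. move(4) → at (6,5), heading E
2. strafe(right, 1) → at (6,4), heading E
no other 2-command option fits: unique.

move(4), strafe(right, 1)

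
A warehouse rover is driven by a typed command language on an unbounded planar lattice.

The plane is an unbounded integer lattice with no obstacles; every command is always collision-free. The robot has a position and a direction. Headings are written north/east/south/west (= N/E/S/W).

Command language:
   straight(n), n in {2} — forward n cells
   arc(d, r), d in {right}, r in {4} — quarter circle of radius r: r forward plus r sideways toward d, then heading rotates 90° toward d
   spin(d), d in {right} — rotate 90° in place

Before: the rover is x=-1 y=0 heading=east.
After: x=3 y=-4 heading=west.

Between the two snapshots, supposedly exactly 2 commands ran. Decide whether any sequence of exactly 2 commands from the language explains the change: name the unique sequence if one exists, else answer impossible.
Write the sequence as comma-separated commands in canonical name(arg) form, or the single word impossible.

key: order matters: swapping arc(right, 4) and spin(right) lands elsewhere
initial: x=-1 y=0 heading=east
t=1 arc(right, 4) ⇒ x=3 y=-4 heading=south
t=2 spin(right) ⇒ x=3 y=-4 heading=west
all 9 alternatives checked — unique.

arc(right, 4), spin(right)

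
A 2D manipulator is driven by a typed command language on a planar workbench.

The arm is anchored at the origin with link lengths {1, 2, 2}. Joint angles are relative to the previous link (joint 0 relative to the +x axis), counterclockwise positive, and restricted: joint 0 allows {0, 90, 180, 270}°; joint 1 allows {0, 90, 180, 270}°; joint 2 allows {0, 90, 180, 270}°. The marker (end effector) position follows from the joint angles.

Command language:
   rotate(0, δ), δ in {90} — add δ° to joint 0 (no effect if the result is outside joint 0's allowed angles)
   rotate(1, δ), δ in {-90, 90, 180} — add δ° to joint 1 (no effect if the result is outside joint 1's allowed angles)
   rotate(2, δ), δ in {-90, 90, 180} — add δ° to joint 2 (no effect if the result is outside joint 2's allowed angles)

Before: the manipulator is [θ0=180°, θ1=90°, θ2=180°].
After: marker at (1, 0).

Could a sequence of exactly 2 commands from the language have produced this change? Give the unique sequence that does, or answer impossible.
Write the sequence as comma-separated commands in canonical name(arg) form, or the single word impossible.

begin: [θ0=180°, θ1=90°, θ2=180°]
[1] after rotate(0, 90): [θ0=270°, θ1=90°, θ2=180°]
[2] after rotate(0, 90): [θ0=0°, θ1=90°, θ2=180°]
no other 2-command option fits: unique.

rotate(0, 90), rotate(0, 90)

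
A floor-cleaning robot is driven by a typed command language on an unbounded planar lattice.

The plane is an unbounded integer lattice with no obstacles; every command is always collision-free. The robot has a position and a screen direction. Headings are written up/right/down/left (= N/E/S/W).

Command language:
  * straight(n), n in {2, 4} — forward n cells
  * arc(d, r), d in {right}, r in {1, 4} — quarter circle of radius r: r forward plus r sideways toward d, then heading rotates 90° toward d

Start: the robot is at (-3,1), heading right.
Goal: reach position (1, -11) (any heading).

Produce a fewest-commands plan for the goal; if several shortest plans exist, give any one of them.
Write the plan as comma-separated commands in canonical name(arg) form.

arc(right, 4), straight(4), straight(4)

initial: at (-3,1), heading right
[1] after arc(right, 4): at (1,-3), heading down
[2] after straight(4): at (1,-7), heading down
[3] after straight(4): at (1,-11), heading down
no 2-step plan works, so 3 is optimal.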